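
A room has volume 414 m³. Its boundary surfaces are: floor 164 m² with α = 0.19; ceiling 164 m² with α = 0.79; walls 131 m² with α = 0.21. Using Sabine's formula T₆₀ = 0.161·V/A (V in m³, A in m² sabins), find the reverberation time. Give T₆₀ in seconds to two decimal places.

0.35 s

Summing Sᵢαᵢ: 164·0.19 + 164·0.79 + 131·0.21 = 188.23 m².
T₆₀ = 0.161 × 414 / 188.23 = 0.354 s.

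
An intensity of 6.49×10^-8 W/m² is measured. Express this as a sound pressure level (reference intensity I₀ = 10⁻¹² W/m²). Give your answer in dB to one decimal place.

L = 10·log₁₀(I/I₀) = 10·log₁₀(6.49×10^-8/10⁻¹²) = 10·log₁₀(6.49×10^4).
L = 10·(0.8122 + 4) = 48.12 dB.

48.1 dB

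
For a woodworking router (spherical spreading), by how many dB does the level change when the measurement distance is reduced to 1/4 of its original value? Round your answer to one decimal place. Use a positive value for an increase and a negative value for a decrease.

+12.0 dB

A point source loses 6 dB per doubling of distance; generally ΔL = −20·log₁₀(r₂/r₁).
ΔL = −20·log₁₀(0.25) = +12.04 dB.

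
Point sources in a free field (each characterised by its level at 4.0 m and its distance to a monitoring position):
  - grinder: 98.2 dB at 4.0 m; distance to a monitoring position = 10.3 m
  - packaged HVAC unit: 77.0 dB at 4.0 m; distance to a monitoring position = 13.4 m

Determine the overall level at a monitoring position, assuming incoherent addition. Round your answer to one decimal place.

90.0 dB

Apply inverse-square spreading to bring every level to the receiver, then sum 10^(L/10).
grinder: 98.2 − 20·log₁₀(10.3/4.0) = 98.2 − 8.22 = 89.98 dB.
packaged HVAC unit: 77.0 − 20·log₁₀(13.4/4.0) = 77.0 − 10.50 = 66.50 dB.
Σ 10^(L/10) = 1.001e+09 → L_total = 10·log₁₀(1.001e+09) = 90.00 dB.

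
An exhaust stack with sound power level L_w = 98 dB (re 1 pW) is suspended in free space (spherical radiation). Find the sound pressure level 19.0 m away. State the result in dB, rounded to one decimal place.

61.4 dB

The power spreads over a sphere of area 4π·r², so L_p = L_w − 10·log₁₀(4π·r²).
4π·r² = 4536 m², 10·log₁₀ of that is 36.567 dB.
L_p = 98 − 36.567 = 61.43 dB.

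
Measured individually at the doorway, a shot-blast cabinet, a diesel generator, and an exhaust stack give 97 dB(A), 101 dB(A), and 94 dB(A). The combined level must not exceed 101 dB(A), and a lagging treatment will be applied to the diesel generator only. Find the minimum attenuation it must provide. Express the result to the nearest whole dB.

Everything except the diesel generator sums to 10^(97/10) + 10^(94/10) = 7.524e+09 in linear terms, 98.76 dB(A).
The limit corresponds to 10^(101/10) = 1.259e+10; subtracting the fixed part leaves 5.065e+09 for the diesel generator, i.e. 97.05 dB(A).
Required insertion loss = 101 − 97.05 = 3.95 dB.

4 dB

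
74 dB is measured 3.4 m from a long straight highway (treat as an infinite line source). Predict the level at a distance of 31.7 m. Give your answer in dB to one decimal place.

Cylindrical spreading from a line source gives a 10·log₁₀(r₂/r₁) drop.
L₂ = 74 − 10·log₁₀(31.7/3.4) = 74 − 9.696 = 64.30 dB.

64.3 dB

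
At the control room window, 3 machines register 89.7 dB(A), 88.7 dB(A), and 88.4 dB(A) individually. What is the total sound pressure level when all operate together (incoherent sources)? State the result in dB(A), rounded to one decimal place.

93.7 dB(A)

For uncorrelated sources the intensities add, so convert each level to linear form, sum, and take 10·log₁₀ of the total.
Σ 10^(L/10) = 10^(89.7/10) + 10^(88.7/10) + 10^(88.4/10) = 2.366e+09.
L_total = 10·log₁₀(2.366e+09) = 93.74 dB(A).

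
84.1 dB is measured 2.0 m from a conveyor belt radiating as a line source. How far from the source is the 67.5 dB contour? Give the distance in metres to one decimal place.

91.4 m

The 16.6 dB drop corresponds to a distance ratio of 10^(16.6/10) for a line source.
r₂ = 2.0·10^((84.1−67.5)/10) = 2.0·10^(16.6/10) = 91.42 m.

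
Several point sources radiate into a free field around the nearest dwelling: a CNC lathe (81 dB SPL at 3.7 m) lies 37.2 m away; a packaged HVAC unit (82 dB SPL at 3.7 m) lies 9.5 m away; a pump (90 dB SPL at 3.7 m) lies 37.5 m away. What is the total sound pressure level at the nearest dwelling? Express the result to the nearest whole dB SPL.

First find each source's level at the receiver (point-source: −20·log₁₀(r/r_ref)), then combine on an intensity basis.
CNC lathe: 81 − 20·log₁₀(37.2/3.7) = 81 − 20.05 = 60.95 dB SPL.
packaged HVAC unit: 82 − 20·log₁₀(9.5/3.7) = 82 − 8.19 = 73.81 dB SPL.
pump: 90 − 20·log₁₀(37.5/3.7) = 90 − 20.12 = 69.88 dB SPL.
Σ 10^(L/10) = 3.502e+07 → L_total = 10·log₁₀(3.502e+07) = 75.44 dB SPL.

75 dB SPL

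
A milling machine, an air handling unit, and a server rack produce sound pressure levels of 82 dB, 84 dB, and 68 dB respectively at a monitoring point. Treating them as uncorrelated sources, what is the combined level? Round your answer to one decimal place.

86.2 dB

For uncorrelated sources the intensities add, so convert each level to linear form, sum, and take 10·log₁₀ of the total.
Σ 10^(L/10) = 10^(82/10) + 10^(84/10) + 10^(68/10) = 4.160e+08.
L_total = 10·log₁₀(4.160e+08) = 86.19 dB.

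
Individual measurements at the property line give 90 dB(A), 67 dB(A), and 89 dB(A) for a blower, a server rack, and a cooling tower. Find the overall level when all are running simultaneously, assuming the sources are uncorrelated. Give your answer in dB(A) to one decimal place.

92.6 dB(A)

For uncorrelated sources the intensities add, so convert each level to linear form, sum, and take 10·log₁₀ of the total.
Σ 10^(L/10) = 10^(90/10) + 10^(67/10) + 10^(89/10) = 1.799e+09.
L_total = 10·log₁₀(1.799e+09) = 92.55 dB(A).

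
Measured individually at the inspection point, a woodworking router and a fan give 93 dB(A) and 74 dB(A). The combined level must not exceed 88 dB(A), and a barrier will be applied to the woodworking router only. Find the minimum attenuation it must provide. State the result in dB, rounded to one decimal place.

Everything except the woodworking router sums to 10^(74/10) = 2.512e+07 in linear terms, 74.00 dB(A).
The limit corresponds to 10^(88/10) = 6.310e+08; subtracting the fixed part leaves 6.058e+08 for the woodworking router, i.e. 87.82 dB(A).
So the woodworking router must be reduced from 93 to 87.82 dB(A): IL = 5.18 dB.

5.2 dB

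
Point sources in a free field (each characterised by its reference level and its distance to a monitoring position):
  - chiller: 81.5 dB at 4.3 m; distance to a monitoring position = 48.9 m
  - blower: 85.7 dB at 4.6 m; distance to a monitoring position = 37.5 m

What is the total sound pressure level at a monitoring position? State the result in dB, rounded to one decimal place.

First find each source's level at the receiver (point-source: −20·log₁₀(r/r_ref)), then combine on an intensity basis.
chiller: 81.5 − 20·log₁₀(48.9/4.3) = 81.5 − 21.12 = 60.38 dB.
blower: 85.7 − 20·log₁₀(37.5/4.6) = 85.7 − 18.23 = 67.47 dB.
Σ 10^(L/10) = 6.683e+06 → L_total = 10·log₁₀(6.683e+06) = 68.25 dB.

68.2 dB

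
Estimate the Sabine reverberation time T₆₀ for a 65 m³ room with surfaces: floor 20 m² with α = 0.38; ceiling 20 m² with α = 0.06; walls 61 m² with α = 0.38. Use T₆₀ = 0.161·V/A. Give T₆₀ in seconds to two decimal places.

Total absorption A = 20·0.38 + 20·0.06 + 61·0.38 = 31.98 m² sabins.
T₆₀ = 0.161 × 65 / 31.98 = 0.327 s.

0.33 s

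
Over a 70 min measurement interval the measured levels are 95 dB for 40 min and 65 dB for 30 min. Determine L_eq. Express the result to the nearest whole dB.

Weight each interval's intensity by its duration and average over T = 70 min:
Σ tᵢ·10^(Lᵢ/10) = 40·10^(95/10) + 30·10^(65/10) = 1.266e+11.
L_eq = 10·log₁₀(1.266e+11/70) = 92.57 dB.

93 dB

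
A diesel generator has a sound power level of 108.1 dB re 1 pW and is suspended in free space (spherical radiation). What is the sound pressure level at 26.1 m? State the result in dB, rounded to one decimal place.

68.8 dB

L_p = L_w − 10·log₁₀(4π·r²) with r = 26.1 m.
4π·r² = 8560 m², 10·log₁₀ of that is 39.325 dB.
L_p = 108.1 − 39.325 = 68.78 dB.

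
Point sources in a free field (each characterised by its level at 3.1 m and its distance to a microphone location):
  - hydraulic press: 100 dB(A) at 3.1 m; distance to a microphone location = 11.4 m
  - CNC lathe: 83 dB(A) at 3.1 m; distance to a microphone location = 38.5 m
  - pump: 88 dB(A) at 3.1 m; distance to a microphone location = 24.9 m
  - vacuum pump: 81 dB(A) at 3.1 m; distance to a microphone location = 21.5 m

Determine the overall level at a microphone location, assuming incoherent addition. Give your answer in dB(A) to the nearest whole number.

89 dB(A)

Propagate each source to the receiver with L = L_ref − 20·log₁₀(r/r_ref), then add intensities.
hydraulic press: 100 − 20·log₁₀(11.4/3.1) = 100 − 11.31 = 88.69 dB(A).
CNC lathe: 83 − 20·log₁₀(38.5/3.1) = 83 − 21.88 = 61.12 dB(A).
pump: 88 − 20·log₁₀(24.9/3.1) = 88 − 18.10 = 69.90 dB(A).
vacuum pump: 81 − 20·log₁₀(21.5/3.1) = 81 − 16.82 = 64.18 dB(A).
Σ 10^(L/10) = 7.531e+08 → L_total = 10·log₁₀(7.531e+08) = 88.77 dB(A).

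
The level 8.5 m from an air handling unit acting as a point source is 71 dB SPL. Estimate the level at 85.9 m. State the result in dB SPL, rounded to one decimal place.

50.9 dB SPL

Point-source attenuation: ΔL = 20·log₁₀(r₂/r₁) = 20·log₁₀(85.9/8.5) = 20.091 dB.
L₂ = 71 − 20·log₁₀(85.9/8.5) = 71 − 20.091 = 50.91 dB SPL.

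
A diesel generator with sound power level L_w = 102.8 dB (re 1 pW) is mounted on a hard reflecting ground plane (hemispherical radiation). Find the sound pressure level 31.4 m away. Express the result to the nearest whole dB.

L_p = L_w − 10·log₁₀(2π·r²) with r = 31.4 m.
2π·r² = 6195 m², 10·log₁₀ of that is 37.920 dB.
L_p = 102.8 − 37.920 = 64.88 dB.

65 dB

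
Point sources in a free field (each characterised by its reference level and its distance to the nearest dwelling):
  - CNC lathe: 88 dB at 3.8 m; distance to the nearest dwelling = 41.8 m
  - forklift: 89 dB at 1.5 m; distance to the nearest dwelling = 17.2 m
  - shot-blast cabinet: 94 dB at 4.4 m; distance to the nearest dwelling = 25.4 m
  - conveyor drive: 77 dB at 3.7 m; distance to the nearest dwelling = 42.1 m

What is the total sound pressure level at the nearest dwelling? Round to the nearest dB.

Propagate each source to the receiver with L = L_ref − 20·log₁₀(r/r_ref), then add intensities.
CNC lathe: 88 − 20·log₁₀(41.8/3.8) = 88 − 20.83 = 67.17 dB.
forklift: 89 − 20·log₁₀(17.2/1.5) = 89 − 21.19 = 67.81 dB.
shot-blast cabinet: 94 − 20·log₁₀(25.4/4.4) = 94 − 15.23 = 78.77 dB.
conveyor drive: 77 − 20·log₁₀(42.1/3.7) = 77 − 21.12 = 55.88 dB.
Σ 10^(L/10) = 8.702e+07 → L_total = 10·log₁₀(8.702e+07) = 79.40 dB.

79 dB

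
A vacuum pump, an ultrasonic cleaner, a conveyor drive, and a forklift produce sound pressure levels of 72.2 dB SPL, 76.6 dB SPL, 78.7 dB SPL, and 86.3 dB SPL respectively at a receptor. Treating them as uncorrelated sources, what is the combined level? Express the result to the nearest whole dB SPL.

88 dB SPL

Incoherent sources combine by intensity addition: L_total = 10·log₁₀(Σ 10^(L_i/10)).
Σ 10^(L/10) = 10^(72.2/10) + 10^(76.6/10) + 10^(78.7/10) + 10^(86.3/10) = 5.630e+08.
L_total = 10·log₁₀(5.630e+08) = 87.51 dB SPL.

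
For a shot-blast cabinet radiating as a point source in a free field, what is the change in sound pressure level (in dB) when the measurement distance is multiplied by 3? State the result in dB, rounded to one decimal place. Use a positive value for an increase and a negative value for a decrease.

-9.5 dB

With spherical spreading the level changes by −20·log₁₀(r₂/r₁).
ΔL = −20·log₁₀(3) = -9.54 dB.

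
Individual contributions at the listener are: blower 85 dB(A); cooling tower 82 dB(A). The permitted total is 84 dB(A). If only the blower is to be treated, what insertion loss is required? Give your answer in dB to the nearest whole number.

Fixed contribution from the other source: Σ 10^(L/10) = 10^(82/10) = 1.585e+08 (82.00 dB(A)).
To meet 84 dB(A) overall, the treated blower may contribute at most 10^(84/10) − 1.585e+08 = 9.270e+07, i.e. 79.67 dB(A).
So the blower must be reduced from 85 to 79.67 dB(A): IL = 5.33 dB.

5 dB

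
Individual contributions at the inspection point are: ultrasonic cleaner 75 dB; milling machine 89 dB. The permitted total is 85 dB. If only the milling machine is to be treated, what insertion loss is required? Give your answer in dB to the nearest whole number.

4 dB

The untreated sources together contribute 10^(75/10) = 3.162e+07, i.e. 75.00 dB.
To meet 85 dB overall, the treated milling machine may contribute at most 10^(85/10) − 3.162e+07 = 2.846e+08, i.e. 84.54 dB.
So the milling machine must be reduced from 89 to 84.54 dB: IL = 4.46 dB.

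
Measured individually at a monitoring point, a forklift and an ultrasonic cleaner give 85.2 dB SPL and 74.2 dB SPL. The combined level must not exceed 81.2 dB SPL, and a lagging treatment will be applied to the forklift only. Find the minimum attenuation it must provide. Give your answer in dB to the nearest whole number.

The untreated sources together contribute 10^(74.2/10) = 2.630e+07, i.e. 74.20 dB SPL.
The limit corresponds to 10^(81.2/10) = 1.318e+08; subtracting the fixed part leaves 1.055e+08 for the forklift, i.e. 80.23 dB SPL.
Required insertion loss = 85.2 − 80.23 = 4.97 dB.

5 dB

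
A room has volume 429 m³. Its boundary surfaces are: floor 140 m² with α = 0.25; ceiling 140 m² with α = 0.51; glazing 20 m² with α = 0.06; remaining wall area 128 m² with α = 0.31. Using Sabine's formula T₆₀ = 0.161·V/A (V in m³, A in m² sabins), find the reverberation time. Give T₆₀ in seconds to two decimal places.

0.47 s

Total absorption A = 140·0.25 + 140·0.51 + 20·0.06 + 128·0.31 = 147.28 m² sabins.
T₆₀ = 0.161·V/A = 0.161·429/147.28 = 0.469 s.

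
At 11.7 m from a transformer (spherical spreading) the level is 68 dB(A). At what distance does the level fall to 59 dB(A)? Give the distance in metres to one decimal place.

33.0 m

Point-source spreading drops the level by 20·log₁₀(r₂/r₁); inverting, r₂/r₁ = 10^(ΔL/20).
r₂ = 11.7·10^((68−59)/20) = 11.7·10^(9.0/20) = 32.98 m.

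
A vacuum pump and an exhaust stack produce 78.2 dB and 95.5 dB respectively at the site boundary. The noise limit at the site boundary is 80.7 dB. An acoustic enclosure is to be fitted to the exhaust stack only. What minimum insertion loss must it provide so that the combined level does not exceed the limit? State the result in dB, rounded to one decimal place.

18.4 dB

Everything except the exhaust stack sums to 10^(78.2/10) = 6.607e+07 in linear terms, 78.20 dB.
To meet 80.7 dB overall, the treated exhaust stack may contribute at most 10^(80.7/10) − 6.607e+07 = 5.142e+07, i.e. 77.11 dB.
So the exhaust stack must be reduced from 95.5 to 77.11 dB: IL = 18.39 dB.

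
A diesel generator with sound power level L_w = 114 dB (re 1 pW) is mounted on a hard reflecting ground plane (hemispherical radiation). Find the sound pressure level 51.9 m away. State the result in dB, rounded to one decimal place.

71.7 dB

The power spreads over a hemisphere of area 2π·r², so L_p = L_w − 10·log₁₀(2π·r²).
2π·r² = 1.692e+04 m², 10·log₁₀ of that is 42.285 dB.
L_p = 114 − 42.285 = 71.71 dB.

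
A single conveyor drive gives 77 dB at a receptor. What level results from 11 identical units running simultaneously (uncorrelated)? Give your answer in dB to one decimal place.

L_total = L₁ + 10·log₁₀ N for N identical incoherent sources.
L_total = 77 + 10·log₁₀(11) = 77 + 10.414 = 87.41 dB.

87.4 dB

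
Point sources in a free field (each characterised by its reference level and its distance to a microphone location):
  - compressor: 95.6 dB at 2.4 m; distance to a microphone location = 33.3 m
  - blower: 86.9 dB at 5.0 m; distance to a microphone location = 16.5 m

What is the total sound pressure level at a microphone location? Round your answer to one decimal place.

Apply inverse-square spreading to bring every level to the receiver, then sum 10^(L/10).
compressor: 95.6 − 20·log₁₀(33.3/2.4) = 95.6 − 22.84 = 72.76 dB.
blower: 86.9 − 20·log₁₀(16.5/5.0) = 86.9 − 10.37 = 76.53 dB.
Σ 10^(L/10) = 6.383e+07 → L_total = 10·log₁₀(6.383e+07) = 78.05 dB.

78.1 dB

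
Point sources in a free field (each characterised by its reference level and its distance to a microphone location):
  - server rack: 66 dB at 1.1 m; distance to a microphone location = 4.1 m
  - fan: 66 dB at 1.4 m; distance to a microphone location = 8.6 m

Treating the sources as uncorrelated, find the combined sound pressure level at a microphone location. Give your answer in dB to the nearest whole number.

56 dB

Propagate each source to the receiver with L = L_ref − 20·log₁₀(r/r_ref), then add intensities.
server rack: 66 − 20·log₁₀(4.1/1.1) = 66 − 11.43 = 54.57 dB.
fan: 66 − 20·log₁₀(8.6/1.4) = 66 − 15.77 = 50.23 dB.
Σ 10^(L/10) = 3.921e+05 → L_total = 10·log₁₀(3.921e+05) = 55.93 dB.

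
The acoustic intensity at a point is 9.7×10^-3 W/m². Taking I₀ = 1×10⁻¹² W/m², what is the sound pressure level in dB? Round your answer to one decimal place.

99.9 dB

I/I₀ = 9.7×10^-3/10⁻¹² = 9.7×10^9, and L = 10·log₁₀(I/I₀).
L = 10·(0.9868 + 9) = 99.87 dB.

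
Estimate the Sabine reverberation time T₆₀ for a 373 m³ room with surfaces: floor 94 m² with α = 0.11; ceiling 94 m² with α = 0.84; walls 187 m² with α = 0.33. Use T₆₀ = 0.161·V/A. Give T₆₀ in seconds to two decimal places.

Summing Sᵢαᵢ: 94·0.11 + 94·0.84 + 187·0.33 = 151.01 m².
T₆₀ = 0.161 × 373 / 151.01 = 0.398 s.

0.40 s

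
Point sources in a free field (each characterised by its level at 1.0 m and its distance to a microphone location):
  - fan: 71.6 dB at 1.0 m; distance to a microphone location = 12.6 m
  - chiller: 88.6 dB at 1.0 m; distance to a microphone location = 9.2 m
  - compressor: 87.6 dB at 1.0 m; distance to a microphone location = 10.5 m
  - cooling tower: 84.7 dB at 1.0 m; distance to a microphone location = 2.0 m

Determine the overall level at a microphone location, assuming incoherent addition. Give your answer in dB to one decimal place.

Apply inverse-square spreading to bring every level to the receiver, then sum 10^(L/10).
fan: 71.6 − 20·log₁₀(12.6/1.0) = 71.6 − 22.01 = 49.59 dB.
chiller: 88.6 − 20·log₁₀(9.2/1.0) = 88.6 − 19.28 = 69.32 dB.
compressor: 87.6 − 20·log₁₀(10.5/1.0) = 87.6 − 20.42 = 67.18 dB.
cooling tower: 84.7 − 20·log₁₀(2.0/1.0) = 84.7 − 6.02 = 78.68 dB.
Σ 10^(L/10) = 8.765e+07 → L_total = 10·log₁₀(8.765e+07) = 79.43 dB.

79.4 dB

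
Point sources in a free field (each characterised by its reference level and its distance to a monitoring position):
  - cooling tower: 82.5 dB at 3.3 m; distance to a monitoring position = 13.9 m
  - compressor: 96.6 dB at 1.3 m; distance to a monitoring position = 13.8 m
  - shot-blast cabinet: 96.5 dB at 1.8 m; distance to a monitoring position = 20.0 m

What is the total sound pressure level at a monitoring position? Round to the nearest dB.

First find each source's level at the receiver (point-source: −20·log₁₀(r/r_ref)), then combine on an intensity basis.
cooling tower: 82.5 − 20·log₁₀(13.9/3.3) = 82.5 − 12.49 = 70.01 dB.
compressor: 96.6 − 20·log₁₀(13.8/1.3) = 96.6 − 20.52 = 76.08 dB.
shot-blast cabinet: 96.5 − 20·log₁₀(20.0/1.8) = 96.5 − 20.92 = 75.58 dB.
Σ 10^(L/10) = 8.677e+07 → L_total = 10·log₁₀(8.677e+07) = 79.38 dB.

79 dB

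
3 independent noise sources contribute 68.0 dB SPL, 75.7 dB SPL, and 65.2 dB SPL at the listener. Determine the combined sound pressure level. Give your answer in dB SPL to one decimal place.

Incoherent sources combine by intensity addition: L_total = 10·log₁₀(Σ 10^(L_i/10)).
Σ 10^(L/10) = 10^(68.0/10) + 10^(75.7/10) + 10^(65.2/10) = 4.677e+07.
L_total = 10·log₁₀(4.677e+07) = 76.70 dB SPL.

76.7 dB SPL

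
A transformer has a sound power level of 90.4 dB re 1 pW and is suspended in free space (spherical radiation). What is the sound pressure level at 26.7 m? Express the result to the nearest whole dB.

51 dB

L_p = L_w − 10·log₁₀(4π·r²) with r = 26.7 m.
4π·r² = 8958 m², 10·log₁₀ of that is 39.522 dB.
L_p = 90.4 − 39.522 = 50.88 dB.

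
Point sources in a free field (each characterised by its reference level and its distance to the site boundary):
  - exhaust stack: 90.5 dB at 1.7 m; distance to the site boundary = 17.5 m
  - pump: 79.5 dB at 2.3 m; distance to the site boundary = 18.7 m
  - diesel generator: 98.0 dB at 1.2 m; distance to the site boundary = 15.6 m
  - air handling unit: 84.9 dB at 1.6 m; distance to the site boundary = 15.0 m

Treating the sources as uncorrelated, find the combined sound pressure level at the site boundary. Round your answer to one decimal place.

77.2 dB

First find each source's level at the receiver (point-source: −20·log₁₀(r/r_ref)), then combine on an intensity basis.
exhaust stack: 90.5 − 20·log₁₀(17.5/1.7) = 90.5 − 20.25 = 70.25 dB.
pump: 79.5 − 20·log₁₀(18.7/2.3) = 79.5 − 18.20 = 61.30 dB.
diesel generator: 98.0 − 20·log₁₀(15.6/1.2) = 98.0 − 22.28 = 75.72 dB.
air handling unit: 84.9 − 20·log₁₀(15.0/1.6) = 84.9 − 19.44 = 65.46 dB.
Σ 10^(L/10) = 5.279e+07 → L_total = 10·log₁₀(5.279e+07) = 77.23 dB.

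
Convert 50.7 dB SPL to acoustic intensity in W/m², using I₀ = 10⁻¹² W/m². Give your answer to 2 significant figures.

1.2e-07 W/m²

I/I₀ = 10^(50.7/10) = 1.175e+05, so I = 1.175e+05 × 10⁻¹² W/m².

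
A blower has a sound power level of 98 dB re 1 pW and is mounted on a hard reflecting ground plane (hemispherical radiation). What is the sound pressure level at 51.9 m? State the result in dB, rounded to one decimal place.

55.7 dB

L_p = L_w − 10·log₁₀(2π·r²) with r = 51.9 m.
2π·r² = 1.692e+04 m², 10·log₁₀ of that is 42.285 dB.
L_p = 98 − 42.285 = 55.71 dB.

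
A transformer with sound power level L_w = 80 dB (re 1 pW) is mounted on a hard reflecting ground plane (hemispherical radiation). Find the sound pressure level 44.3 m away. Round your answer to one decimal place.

39.1 dB

Free-field hemispherical radiation: L_p = L_w − 10·log₁₀(2π·r²), r = 44.3 m.
2π·r² = 1.233e+04 m², 10·log₁₀ of that is 40.910 dB.
L_p = 80 − 40.910 = 39.09 dB.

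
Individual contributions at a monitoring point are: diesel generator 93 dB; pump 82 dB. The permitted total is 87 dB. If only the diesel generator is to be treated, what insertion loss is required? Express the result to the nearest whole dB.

8 dB

Fixed contribution from the other source: Σ 10^(L/10) = 10^(82/10) = 1.585e+08 (82.00 dB).
To meet 87 dB overall, the treated diesel generator may contribute at most 10^(87/10) − 1.585e+08 = 3.427e+08, i.e. 85.35 dB.
Required insertion loss = 93 − 85.35 = 7.65 dB.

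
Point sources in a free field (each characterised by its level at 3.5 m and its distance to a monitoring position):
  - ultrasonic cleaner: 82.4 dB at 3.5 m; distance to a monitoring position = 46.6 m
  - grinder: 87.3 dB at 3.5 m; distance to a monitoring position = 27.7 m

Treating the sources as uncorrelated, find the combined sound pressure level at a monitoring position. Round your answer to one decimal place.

69.8 dB

First find each source's level at the receiver (point-source: −20·log₁₀(r/r_ref)), then combine on an intensity basis.
ultrasonic cleaner: 82.4 − 20·log₁₀(46.6/3.5) = 82.4 − 22.49 = 59.91 dB.
grinder: 87.3 − 20·log₁₀(27.7/3.5) = 87.3 − 17.97 = 69.33 dB.
Σ 10^(L/10) = 9.554e+06 → L_total = 10·log₁₀(9.554e+06) = 69.80 dB.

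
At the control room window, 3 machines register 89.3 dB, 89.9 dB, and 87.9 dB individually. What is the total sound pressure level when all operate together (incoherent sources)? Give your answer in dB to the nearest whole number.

Incoherent sources combine by intensity addition: L_total = 10·log₁₀(Σ 10^(L_i/10)).
Σ 10^(L/10) = 10^(89.3/10) + 10^(89.9/10) + 10^(87.9/10) = 2.445e+09.
L_total = 10·log₁₀(2.445e+09) = 93.88 dB.

94 dB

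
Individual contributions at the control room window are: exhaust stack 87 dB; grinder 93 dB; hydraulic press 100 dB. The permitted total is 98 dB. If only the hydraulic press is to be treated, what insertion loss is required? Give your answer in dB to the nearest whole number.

Everything except the hydraulic press sums to 10^(87/10) + 10^(93/10) = 2.496e+09 in linear terms, 93.97 dB.
To meet 98 dB overall, the treated hydraulic press may contribute at most 10^(98/10) − 2.496e+09 = 3.813e+09, i.e. 95.81 dB.
So the hydraulic press must be reduced from 100 to 95.81 dB: IL = 4.19 dB.

4 dB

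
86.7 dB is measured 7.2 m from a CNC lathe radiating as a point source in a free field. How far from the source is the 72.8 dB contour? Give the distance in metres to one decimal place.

The 13.9 dB drop corresponds to a distance ratio of 10^(13.9/20) for a point source.
r₂ = 7.2·10^((86.7−72.8)/20) = 7.2·10^(13.9/20) = 35.67 m.

35.7 m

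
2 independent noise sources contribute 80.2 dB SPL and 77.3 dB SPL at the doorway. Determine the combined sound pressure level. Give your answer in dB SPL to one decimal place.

82.0 dB SPL

For uncorrelated sources the intensities add, so convert each level to linear form, sum, and take 10·log₁₀ of the total.
Σ 10^(L/10) = 10^(80.2/10) + 10^(77.3/10) = 1.584e+08.
L_total = 10·log₁₀(1.584e+08) = 82.00 dB SPL.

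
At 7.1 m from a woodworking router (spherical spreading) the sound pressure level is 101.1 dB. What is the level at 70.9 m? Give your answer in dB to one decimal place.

81.1 dB

Spherical spreading from a point source gives a 20·log₁₀(r₂/r₁) drop.
L₂ = 101.1 − 20·log₁₀(70.9/7.1) = 101.1 − 19.988 = 81.11 dB.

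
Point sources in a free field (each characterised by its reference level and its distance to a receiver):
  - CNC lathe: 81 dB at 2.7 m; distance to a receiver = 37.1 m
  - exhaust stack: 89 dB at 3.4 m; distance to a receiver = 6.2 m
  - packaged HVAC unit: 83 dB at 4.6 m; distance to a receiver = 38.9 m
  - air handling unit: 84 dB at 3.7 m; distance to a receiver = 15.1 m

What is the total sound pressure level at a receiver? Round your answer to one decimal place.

Propagate each source to the receiver with L = L_ref − 20·log₁₀(r/r_ref), then add intensities.
CNC lathe: 81 − 20·log₁₀(37.1/2.7) = 81 − 22.76 = 58.24 dB.
exhaust stack: 89 − 20·log₁₀(6.2/3.4) = 89 − 5.22 = 83.78 dB.
packaged HVAC unit: 83 − 20·log₁₀(38.9/4.6) = 83 − 18.54 = 64.46 dB.
air handling unit: 84 − 20·log₁₀(15.1/3.7) = 84 − 12.22 = 71.78 dB.
Σ 10^(L/10) = 2.574e+08 → L_total = 10·log₁₀(2.574e+08) = 84.11 dB.

84.1 dB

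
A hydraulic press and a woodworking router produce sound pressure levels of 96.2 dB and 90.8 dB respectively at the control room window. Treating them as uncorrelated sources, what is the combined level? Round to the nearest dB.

97 dB

Incoherent sources combine by intensity addition: L_total = 10·log₁₀(Σ 10^(L_i/10)).
Σ 10^(L/10) = 10^(96.2/10) + 10^(90.8/10) = 5.371e+09.
L_total = 10·log₁₀(5.371e+09) = 97.30 dB.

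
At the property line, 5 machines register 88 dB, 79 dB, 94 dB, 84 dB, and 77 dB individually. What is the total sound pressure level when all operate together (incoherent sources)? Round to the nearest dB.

95 dB

Incoherent sources combine by intensity addition: L_total = 10·log₁₀(Σ 10^(L_i/10)).
Σ 10^(L/10) = 10^(88/10) + 10^(79/10) + 10^(94/10) + 10^(84/10) + 10^(77/10) = 3.524e+09.
L_total = 10·log₁₀(3.524e+09) = 95.47 dB.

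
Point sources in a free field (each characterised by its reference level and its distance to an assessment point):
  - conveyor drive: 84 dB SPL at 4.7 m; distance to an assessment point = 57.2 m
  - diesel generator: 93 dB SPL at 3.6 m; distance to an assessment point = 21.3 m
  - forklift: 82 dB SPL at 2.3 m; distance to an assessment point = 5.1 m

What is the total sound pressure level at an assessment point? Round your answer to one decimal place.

Propagate each source to the receiver with L = L_ref − 20·log₁₀(r/r_ref), then add intensities.
conveyor drive: 84 − 20·log₁₀(57.2/4.7) = 84 − 21.71 = 62.29 dB SPL.
diesel generator: 93 − 20·log₁₀(21.3/3.6) = 93 − 15.44 = 77.56 dB SPL.
forklift: 82 − 20·log₁₀(5.1/2.3) = 82 − 6.92 = 75.08 dB SPL.
Σ 10^(L/10) = 9.093e+07 → L_total = 10·log₁₀(9.093e+07) = 79.59 dB SPL.

79.6 dB SPL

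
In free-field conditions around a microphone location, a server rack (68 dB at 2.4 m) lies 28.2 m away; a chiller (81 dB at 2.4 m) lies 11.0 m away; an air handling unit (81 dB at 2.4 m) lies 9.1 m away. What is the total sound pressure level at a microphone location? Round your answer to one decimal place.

First find each source's level at the receiver (point-source: −20·log₁₀(r/r_ref)), then combine on an intensity basis.
server rack: 68 − 20·log₁₀(28.2/2.4) = 68 − 21.40 = 46.60 dB.
chiller: 81 − 20·log₁₀(11.0/2.4) = 81 − 13.22 = 67.78 dB.
air handling unit: 81 − 20·log₁₀(9.1/2.4) = 81 − 11.58 = 69.42 dB.
Σ 10^(L/10) = 1.480e+07 → L_total = 10·log₁₀(1.480e+07) = 71.70 dB.

71.7 dB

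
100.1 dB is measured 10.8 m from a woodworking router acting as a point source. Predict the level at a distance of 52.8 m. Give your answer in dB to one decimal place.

86.3 dB

Point-source attenuation: ΔL = 20·log₁₀(r₂/r₁) = 20·log₁₀(52.8/10.8) = 13.784 dB.
L₂ = 100.1 − 20·log₁₀(52.8/10.8) = 100.1 − 13.784 = 86.32 dB.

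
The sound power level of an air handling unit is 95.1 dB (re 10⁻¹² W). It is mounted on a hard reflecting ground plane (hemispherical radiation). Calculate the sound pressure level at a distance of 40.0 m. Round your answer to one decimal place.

The power spreads over a hemisphere of area 2π·r², so L_p = L_w − 10·log₁₀(2π·r²).
2π·r² = 1.005e+04 m², 10·log₁₀ of that is 40.023 dB.
L_p = 95.1 − 40.023 = 55.08 dB.

55.1 dB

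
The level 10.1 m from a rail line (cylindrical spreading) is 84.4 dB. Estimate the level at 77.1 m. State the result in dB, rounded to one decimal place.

75.6 dB

Line-source attenuation: ΔL = 10·log₁₀(r₂/r₁) = 10·log₁₀(77.1/10.1) = 8.827 dB.
L₂ = 84.4 − 10·log₁₀(77.1/10.1) = 84.4 − 8.827 = 75.57 dB.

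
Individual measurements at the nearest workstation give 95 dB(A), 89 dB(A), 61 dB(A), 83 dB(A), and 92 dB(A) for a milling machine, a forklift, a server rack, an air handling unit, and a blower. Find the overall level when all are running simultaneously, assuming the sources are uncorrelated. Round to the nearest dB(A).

For uncorrelated sources the intensities add, so convert each level to linear form, sum, and take 10·log₁₀ of the total.
Σ 10^(L/10) = 10^(95/10) + 10^(89/10) + 10^(61/10) + 10^(83/10) + 10^(92/10) = 5.742e+09.
L_total = 10·log₁₀(5.742e+09) = 97.59 dB(A).

98 dB(A)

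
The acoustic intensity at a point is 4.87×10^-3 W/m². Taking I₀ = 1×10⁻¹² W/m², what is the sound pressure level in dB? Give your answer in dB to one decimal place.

96.9 dB

Dividing by I₀ shifts the exponent by 12: I/I₀ = 4.87×10^9.
L = 10·(0.6875 + 9) = 96.88 dB.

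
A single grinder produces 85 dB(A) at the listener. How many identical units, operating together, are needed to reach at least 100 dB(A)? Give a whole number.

32

Need L₁ + 10·log₁₀ N ≥ 100, i.e. log₁₀ N ≥ 1.50.
N ≥ 10^(15.0/10) = 31.623, so N = 32.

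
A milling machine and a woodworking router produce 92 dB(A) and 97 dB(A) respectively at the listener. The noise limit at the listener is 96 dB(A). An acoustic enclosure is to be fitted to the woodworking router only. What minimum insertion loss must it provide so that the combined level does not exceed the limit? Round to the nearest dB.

Fixed contribution from the other source: Σ 10^(L/10) = 10^(92/10) = 1.585e+09 (92.00 dB(A)).
The limit corresponds to 10^(96/10) = 3.981e+09; subtracting the fixed part leaves 2.396e+09 for the woodworking router, i.e. 93.80 dB(A).
So the woodworking router must be reduced from 97 to 93.80 dB(A): IL = 3.20 dB.

3 dB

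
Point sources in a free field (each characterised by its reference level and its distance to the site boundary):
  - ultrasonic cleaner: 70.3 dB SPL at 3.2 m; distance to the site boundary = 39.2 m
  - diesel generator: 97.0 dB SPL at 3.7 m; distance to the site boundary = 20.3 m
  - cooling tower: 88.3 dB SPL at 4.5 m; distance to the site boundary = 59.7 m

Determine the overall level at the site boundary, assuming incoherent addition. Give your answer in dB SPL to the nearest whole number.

82 dB SPL

Propagate each source to the receiver with L = L_ref − 20·log₁₀(r/r_ref), then add intensities.
ultrasonic cleaner: 70.3 − 20·log₁₀(39.2/3.2) = 70.3 − 21.76 = 48.54 dB SPL.
diesel generator: 97.0 − 20·log₁₀(20.3/3.7) = 97.0 − 14.79 = 82.21 dB SPL.
cooling tower: 88.3 − 20·log₁₀(59.7/4.5) = 88.3 − 22.46 = 65.84 dB SPL.
Σ 10^(L/10) = 1.704e+08 → L_total = 10·log₁₀(1.704e+08) = 82.31 dB SPL.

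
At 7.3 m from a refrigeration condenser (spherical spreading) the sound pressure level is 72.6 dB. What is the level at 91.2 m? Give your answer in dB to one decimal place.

Point-source attenuation: ΔL = 20·log₁₀(r₂/r₁) = 20·log₁₀(91.2/7.3) = 21.933 dB.
L₂ = 72.6 − 20·log₁₀(91.2/7.3) = 72.6 − 21.933 = 50.67 dB.

50.7 dB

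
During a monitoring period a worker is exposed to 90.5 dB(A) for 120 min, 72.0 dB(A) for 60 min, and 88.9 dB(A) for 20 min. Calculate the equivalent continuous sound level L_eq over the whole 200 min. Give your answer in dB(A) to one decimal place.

The energy average is taken in the linear domain: L_eq = 10·log₁₀[(Σ tᵢ·10^(Lᵢ/10))/T], T = 200 min.
Σ tᵢ·10^(Lᵢ/10) = 120·10^(90.5/10) + 60·10^(72.0/10) + 20·10^(88.9/10) = 1.511e+11.
L_eq = 10·log₁₀(1.511e+11/200) = 88.78 dB(A).

88.8 dB(A)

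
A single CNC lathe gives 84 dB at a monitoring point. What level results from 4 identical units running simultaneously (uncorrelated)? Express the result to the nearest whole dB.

90 dB

L_total = L₁ + 10·log₁₀ N for N identical incoherent sources.
L_total = 84 + 10·log₁₀(4) = 84 + 6.021 = 90.02 dB.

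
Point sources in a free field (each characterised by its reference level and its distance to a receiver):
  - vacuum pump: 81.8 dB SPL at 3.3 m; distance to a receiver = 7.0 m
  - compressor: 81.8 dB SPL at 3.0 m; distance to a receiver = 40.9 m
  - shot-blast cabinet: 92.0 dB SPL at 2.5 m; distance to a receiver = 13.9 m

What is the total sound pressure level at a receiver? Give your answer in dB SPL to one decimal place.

First find each source's level at the receiver (point-source: −20·log₁₀(r/r_ref)), then combine on an intensity basis.
vacuum pump: 81.8 − 20·log₁₀(7.0/3.3) = 81.8 − 6.53 = 75.27 dB SPL.
compressor: 81.8 − 20·log₁₀(40.9/3.0) = 81.8 − 22.69 = 59.11 dB SPL.
shot-blast cabinet: 92.0 − 20·log₁₀(13.9/2.5) = 92.0 − 14.90 = 77.10 dB SPL.
Σ 10^(L/10) = 8.572e+07 → L_total = 10·log₁₀(8.572e+07) = 79.33 dB SPL.

79.3 dB SPL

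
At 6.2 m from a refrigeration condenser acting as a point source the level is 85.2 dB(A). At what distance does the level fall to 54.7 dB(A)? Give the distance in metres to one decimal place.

207.7 m

For a point source L₁ − L₂ = 20·log₁₀(r₂/r₁), so r₂ = r₁·10^((L₁−L₂)/20).
r₂ = 6.2·10^((85.2−54.7)/20) = 6.2·10^(30.5/20) = 207.68 m.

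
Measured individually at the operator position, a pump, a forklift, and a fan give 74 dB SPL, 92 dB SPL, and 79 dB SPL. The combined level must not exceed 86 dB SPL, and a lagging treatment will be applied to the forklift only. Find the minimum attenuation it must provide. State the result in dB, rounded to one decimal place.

7.3 dB

Fixed contribution from the other sources: Σ 10^(L/10) = 10^(74/10) + 10^(79/10) = 1.046e+08 (80.19 dB SPL).
The limit corresponds to 10^(86/10) = 3.981e+08; subtracting the fixed part leaves 2.936e+08 for the forklift, i.e. 84.68 dB SPL.
Required insertion loss = 92 − 84.68 = 7.32 dB.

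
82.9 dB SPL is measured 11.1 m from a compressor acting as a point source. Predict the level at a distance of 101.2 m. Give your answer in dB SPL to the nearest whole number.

Point-source attenuation: ΔL = 20·log₁₀(r₂/r₁) = 20·log₁₀(101.2/11.1) = 19.197 dB.
L₂ = 82.9 − 20·log₁₀(101.2/11.1) = 82.9 − 19.197 = 63.70 dB SPL.

64 dB SPL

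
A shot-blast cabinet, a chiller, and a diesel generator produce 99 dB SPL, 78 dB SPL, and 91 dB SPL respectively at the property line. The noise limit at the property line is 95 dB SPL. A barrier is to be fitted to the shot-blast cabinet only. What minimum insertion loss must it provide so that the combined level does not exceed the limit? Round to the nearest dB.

The untreated sources together contribute 10^(78/10) + 10^(91/10) = 1.322e+09, i.e. 91.21 dB SPL.
The limit corresponds to 10^(95/10) = 3.162e+09; subtracting the fixed part leaves 1.840e+09 for the shot-blast cabinet, i.e. 92.65 dB SPL.
So the shot-blast cabinet must be reduced from 99 to 92.65 dB SPL: IL = 6.35 dB.

6 dB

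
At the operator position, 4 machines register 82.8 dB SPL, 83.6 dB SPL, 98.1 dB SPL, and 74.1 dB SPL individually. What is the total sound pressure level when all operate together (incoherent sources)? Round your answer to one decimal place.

Incoherent sources combine by intensity addition: L_total = 10·log₁₀(Σ 10^(L_i/10)).
Σ 10^(L/10) = 10^(82.8/10) + 10^(83.6/10) + 10^(98.1/10) + 10^(74.1/10) = 6.902e+09.
L_total = 10·log₁₀(6.902e+09) = 98.39 dB SPL.

98.4 dB SPL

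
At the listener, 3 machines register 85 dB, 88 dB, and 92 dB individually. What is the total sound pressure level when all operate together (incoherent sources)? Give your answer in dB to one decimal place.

Incoherent sources combine by intensity addition: L_total = 10·log₁₀(Σ 10^(L_i/10)).
Σ 10^(L/10) = 10^(85/10) + 10^(88/10) + 10^(92/10) = 2.532e+09.
L_total = 10·log₁₀(2.532e+09) = 94.03 dB.

94.0 dB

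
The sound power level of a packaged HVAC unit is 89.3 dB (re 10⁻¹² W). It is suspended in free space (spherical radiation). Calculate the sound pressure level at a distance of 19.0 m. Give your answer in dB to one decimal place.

Free-field spherical radiation: L_p = L_w − 10·log₁₀(4π·r²), r = 19.0 m.
4π·r² = 4536 m², 10·log₁₀ of that is 36.567 dB.
L_p = 89.3 − 36.567 = 52.73 dB.

52.7 dB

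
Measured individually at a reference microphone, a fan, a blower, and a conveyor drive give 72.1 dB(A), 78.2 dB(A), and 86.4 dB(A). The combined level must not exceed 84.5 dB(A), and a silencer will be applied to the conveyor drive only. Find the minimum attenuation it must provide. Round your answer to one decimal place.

The untreated sources together contribute 10^(72.1/10) + 10^(78.2/10) = 8.229e+07, i.e. 79.15 dB(A).
To meet 84.5 dB(A) overall, the treated conveyor drive may contribute at most 10^(84.5/10) − 8.229e+07 = 1.996e+08, i.e. 83.00 dB(A).
So the conveyor drive must be reduced from 86.4 to 83.00 dB(A): IL = 3.40 dB.

3.4 dB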